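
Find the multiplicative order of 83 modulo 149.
148

149 is prime, so ord(83) divides φ(149) = 148.
Divisors of 148: 1, 2, 4, 37, 74, 148.
Repeated squaring: 83^1 ≡ 83, 83^2 ≡ 35, 83^4 ≡ 33, 83^8 ≡ 46, 83^16 ≡ 30, 83^32 ≡ 6, 83^64 ≡ 36, 83^128 ≡ 104 (mod 149).
Test 83^d mod 149 for each divisor d in increasing order:
83^1 ≡ 83
83^2 ≡ 35
83^4 ≡ 33
83^37 = 83^32·83^4·83^1 ≡ 44
83^74 = 83^64·83^8·83^2 ≡ 148
83^148 = 83^128·83^16·83^4 ≡ 1  ← first divisor giving 1
The order is 148.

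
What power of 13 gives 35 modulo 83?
75

Baby-step giant-step with step n = ⌈√83⌉ = 10.
Baby steps 13^j mod 83 (j:value) for j=0..9: 0:1, 1:13, 2:3, 3:39, 4:9, 5:34, 6:27, 7:19, 8:81, 9:57.
Giant-step multiplier: 13^(-10) ≡ 13^(82-10) = 13^72 ≡ 69 (mod 83).
Giant steps γ_i = 35·69^i mod 83: γ_0=35, γ_1=8, γ_2=54, γ_3=74, γ_4=43, γ_5=62, γ_6=45, γ_7=34 (in table at j=5).
x = i·n + j = 7·10 + 5 = 75.
Check: 13^75 ≡ 35 (mod 83).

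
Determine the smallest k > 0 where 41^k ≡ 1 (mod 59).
29

59 is prime, so ord(41) divides φ(59) = 58.
Divisors of 58: 1, 2, 29, 58.
Repeated squaring: 41^1 ≡ 41, 41^2 ≡ 29, 41^4 ≡ 15, 41^8 ≡ 48, 41^16 ≡ 3, 41^32 ≡ 9 (mod 59).
Test 41^d mod 59 for each divisor d in increasing order:
41^1 ≡ 41
41^2 ≡ 29
41^29 = 41^16·41^8·41^4·41^1 ≡ 1  ← first divisor giving 1
The order is 29.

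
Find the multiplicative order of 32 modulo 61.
12

61 is prime, so ord(32) divides φ(61) = 60.
Divisors of 60: 1, 2, 3, 4, 5, 6, 10, 12, 15, 20, 30, 60.
Repeated squaring: 32^1 ≡ 32, 32^2 ≡ 48, 32^4 ≡ 47, 32^8 ≡ 13, 32^16 ≡ 47, 32^32 ≡ 13 (mod 61).
Test 32^d mod 61 for each divisor d in increasing order:
32^1 ≡ 32
32^2 ≡ 48
32^3 = 32^2·32^1 ≡ 11
32^4 ≡ 47
32^5 = 32^4·32^1 ≡ 40
32^6 = 32^4·32^2 ≡ 60
32^10 = 32^8·32^2 ≡ 14
32^12 = 32^8·32^4 ≡ 1  ← first divisor giving 1
The order is 12.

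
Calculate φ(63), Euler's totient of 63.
36

63 = 3^2 × 7
φ(n) = n × ∏(1 - 1/p) for each prime p dividing n
φ(63) = 63 × (1 - 1/3) × (1 - 1/7) = 36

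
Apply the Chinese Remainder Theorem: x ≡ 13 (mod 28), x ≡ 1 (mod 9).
181

Using Chinese Remainder Theorem:
M = 28 × 9 = 252
M1 = 9, M2 = 28
y1 = 9^(-1) mod 28 = 25
y2 = 28^(-1) mod 9 = 1
x = (13×9×25 + 1×28×1) mod 252 = 181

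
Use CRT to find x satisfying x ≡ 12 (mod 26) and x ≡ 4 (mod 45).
454

Using Chinese Remainder Theorem:
M = 26 × 45 = 1170
M1 = 45, M2 = 26
y1 = 45^(-1) mod 26 = 11
y2 = 26^(-1) mod 45 = 26
x = (12×45×11 + 4×26×26) mod 1170 = 454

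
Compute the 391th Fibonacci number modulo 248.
125

Matrix identity: Q^n = [[F_(n+1), F_n], [F_n, F_(n-1)]] with Q = [[1,1],[1,0]].
n = 391 = 110000111₂. Square-and-multiply, entries mod 248:
Q^1 = [[1,1],[1,0]]
Q^3 = (Q^1)²·Q = [[3,2],[2,1]]
Q^6 = (Q^3)² = [[13,8],[8,5]]
Q^12 = (Q^6)² = [[233,144],[144,89]]
Q^24 = (Q^12)² = [[129,240],[240,137]]
Q^48 = (Q^24)² = [[89,104],[104,233]]
Q^97 = (Q^48)²·Q = [[145,137],[137,8]]
Q^195 = (Q^97)²·Q = [[243,114],[114,129]]
Q^391 = (Q^195)²·Q = [[125,125],[125,0]]
F_391 mod 248 = Q^391[0][1] = 125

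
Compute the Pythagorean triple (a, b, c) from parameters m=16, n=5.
(231, 160, 281)

Euclid's formula: a = m² - n², b = 2mn, c = m² + n²
m = 16, n = 5
a = 16² - 5² = 256 - 25 = 231
b = 2 × 16 × 5 = 160
c = 16² + 5² = 256 + 25 = 281
Verification: 231² + 160² = 53361 + 25600 = 78961 = 281² ✓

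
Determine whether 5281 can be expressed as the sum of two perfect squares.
41² + 60² (a=41, b=60)

Factorization: 5281 = 5281
By Fermat: n is sum of two squares iff every prime p ≡ 3 (mod 4) appears to even power.
All primes ≡ 3 (mod 4) appear to even power.
Search a = 0, 1, 2, … for 5281 - a² a perfect square: first hit at a = 41: 5281 - 1681 = 3600 = 60².
5281 = 41² + 60² = 1681 + 3600 ✓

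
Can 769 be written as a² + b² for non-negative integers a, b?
12² + 25² (a=12, b=25)

Factorization: 769 = 769
By Fermat: n is sum of two squares iff every prime p ≡ 3 (mod 4) appears to even power.
All primes ≡ 3 (mod 4) appear to even power.
Search a = 0, 1, 2, … for 769 - a² a perfect square: first hit at a = 12: 769 - 144 = 625 = 25².
769 = 12² + 25² = 144 + 625 ✓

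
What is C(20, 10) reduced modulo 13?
0

Using Lucas' theorem:
Write n=20 and k=10 in base 13:
n in base 13: [1, 7]
k in base 13: [0, 10]
C(20,10) mod 13 = ∏ C(n_i, k_i) mod 13
Digit binomials (mod 13): C(1,0) = 1; C(7,10) = 0 (k_i > n_i)
Product: 1 × 0 = 0 ≡ 0 (mod 13)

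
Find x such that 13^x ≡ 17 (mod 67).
52

Baby-step giant-step with step n = ⌈√67⌉ = 9.
Baby steps 13^j mod 67 (j:value) for j=0..8: 0:1, 1:13, 2:35, 3:53, 4:19, 5:46, 6:62, 7:2, 8:26.
Giant-step multiplier: 13^(-9) ≡ 13^(66-9) = 13^57 ≡ 45 (mod 67).
Giant steps γ_i = 17·45^i mod 67: γ_0=17, γ_1=28, γ_2=54, γ_3=18, γ_4=6, γ_5=2 (in table at j=7).
x = i·n + j = 5·9 + 7 = 52.
Check: 13^52 ≡ 17 (mod 67).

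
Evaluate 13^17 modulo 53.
47

Repeated squaring. Binary of 17 = 10001.
13^1 ≡ 13 (mod 53); 13^2 ≡ 10 (mod 53); 13^4 ≡ 47 (mod 53); 13^8 ≡ 36 (mod 53); 13^16 ≡ 24 (mod 53)
13^17 = 13^1 × 13^16 ≡ 47 (mod 53)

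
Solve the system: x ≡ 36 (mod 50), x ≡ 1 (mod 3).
136

Using Chinese Remainder Theorem:
M = 50 × 3 = 150
M1 = 3, M2 = 50
y1 = 3^(-1) mod 50 = 17
y2 = 50^(-1) mod 3 = 2
x = (36×3×17 + 1×50×2) mod 150 = 136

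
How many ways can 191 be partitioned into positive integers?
1820701100652

p(n) counts ways to write n as a sum of positive integers (order ignored).
Euler's pentagonal recurrence: p(k) = p(k-1) + p(k-2) - p(k-5) - p(k-7) + p(k-12) + p(k-15) - ... (offsets j(3j∓1)/2, signs ++--, p(0)=1, p(<0)=0).
DP table for k = 0..190: p(0)=1, p(1)=1, p(2)=2, p(3)=3, p(4)=5, p(5)=7, p(6)=11, p(7)=15, p(8)=22, p(9)=30, p(10)=42, p(11)=56, p(12)=77, p(13)=101, p(14)=135, p(15)=176, p(16)=231, p(17)=297, p(18)=385, p(19)=490, p(20)=627, p(21)=792, p(22)=1002, p(23)=1255, p(24)=1575, p(25)=1958, p(26)=2436, p(27)=3010, p(28)=3718, p(29)=4565, p(30)=5604, p(31)=6842, p(32)=8349, p(33)=10143, p(34)=12310, p(35)=14883, p(36)=17977, p(37)=21637, p(38)=26015, p(39)=31185, p(40)=37338, p(41)=44583, p(42)=53174, p(43)=63261, p(44)=75175, p(45)=89134, p(46)=105558, p(47)=124754, p(48)=147273, p(49)=173525, p(50)=204226, p(51)=239943, p(52)=281589, p(53)=329931, p(54)=386155, p(55)=451276, p(56)=526823, p(57)=614154, p(58)=715220, p(59)=831820, p(60)=966467, p(61)=1121505, p(62)=1300156, p(63)=1505499, p(64)=1741630, p(65)=2012558, p(66)=2323520, p(67)=2679689, p(68)=3087735, p(69)=3554345, p(70)=4087968, p(71)=4697205, p(72)=5392783, p(73)=6185689, p(74)=7089500, p(75)=8118264, p(76)=9289091, p(77)=10619863, p(78)=12132164, p(79)=13848650, p(80)=15796476, p(81)=18004327, p(82)=20506255, p(83)=23338469, p(84)=26543660, p(85)=30167357, p(86)=34262962, p(87)=38887673, p(88)=44108109, p(89)=49995925, p(90)=56634173, p(91)=64112359, p(92)=72533807, p(93)=82010177, p(94)=92669720, p(95)=104651419, p(96)=118114304, p(97)=133230930, p(98)=150198136, p(99)=169229875, p(100)=190569292, p(101)=214481126, p(102)=241265379, p(103)=271248950, p(104)=304801365, p(105)=342325709, p(106)=384276336, p(107)=431149389, p(108)=483502844, p(109)=541946240, p(110)=607163746, p(111)=679903203, p(112)=761002156, p(113)=851376628, p(114)=952050665, p(115)=1064144451, p(116)=1188908248, p(117)=1327710076, p(118)=1482074143, p(119)=1653668665, p(120)=1844349560, p(121)=2056148051, p(122)=2291320912, p(123)=2552338241, p(124)=2841940500, p(125)=3163127352, p(126)=3519222692, p(127)=3913864295, p(128)=4351078600, p(129)=4835271870, p(130)=5371315400, p(131)=5964539504, p(132)=6620830889, p(133)=7346629512, p(134)=8149040695, p(135)=9035836076, p(136)=10015581680, p(137)=11097645016, p(138)=12292341831, p(139)=13610949895, p(140)=15065878135, p(141)=16670689208, p(142)=18440293320, p(143)=20390982757, p(144)=22540654445, p(145)=24908858009, p(146)=27517052599, p(147)=30388671978, p(148)=33549419497, p(149)=37027355200, p(150)=40853235313, p(151)=45060624582, p(152)=49686288421, p(153)=54770336324, p(154)=60356673280, p(155)=66493182097, p(156)=73232243759, p(157)=80630964769, p(158)=88751778802, p(159)=97662728555, p(160)=107438159466, p(161)=118159068427, p(162)=129913904637, p(163)=142798995930, p(164)=156919475295, p(165)=172389800255, p(166)=189334822579, p(167)=207890420102, p(168)=228204732751, p(169)=250438925115, p(170)=274768617130, p(171)=301384802048, p(172)=330495499613, p(173)=362326859895, p(174)=397125074750, p(175)=435157697830, p(176)=476715857290, p(177)=522115831195, p(178)=571701605655, p(179)=625846753120, p(180)=684957390936, p(181)=749474411781, p(182)=819876908323, p(183)=896684817527, p(184)=980462880430, p(185)=1071823774337, p(186)=1171432692373, p(187)=1280011042268, p(188)=1398341745571, p(189)=1527273599625, p(190)=1667727404093.
Final step: p(191) = p(190) + p(189) - p(186) - p(184) + p(179) + p(176) - p(169) - p(165) + p(156) + p(151) - p(140) - p(134) + p(121) + p(114) - p(99) - p(91) + p(74) + p(65) - p(46) - p(36) + p(15) + p(4)
= 1667727404093 + 1527273599625 - 1171432692373 - 980462880430 + 625846753120 + 476715857290 - 250438925115 - 172389800255 + 73232243759 + 45060624582 - 15065878135 - 8149040695 + 2056148051 + 952050665 - 169229875 - 64112359 + 7089500 + 2012558 - 105558 - 17977 + 176 + 5
= 1820701100652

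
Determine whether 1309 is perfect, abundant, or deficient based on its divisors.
deficient

Proper divisors of 1309: sum = 1 + 7 + 11 + 17 + 77 + 119 + 187 = 419
Since 419 < 1309, 1309 is deficient.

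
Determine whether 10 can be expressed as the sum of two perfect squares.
1² + 3² (a=1, b=3)

Factorization: 10 = 2 × 5
By Fermat: n is sum of two squares iff every prime p ≡ 3 (mod 4) appears to even power.
All primes ≡ 3 (mod 4) appear to even power.
Search a = 0, 1, 2, … for 10 - a² a perfect square: first hit at a = 1: 10 - 1 = 9 = 3².
10 = 1² + 3² = 1 + 9 ✓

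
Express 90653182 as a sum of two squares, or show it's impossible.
Not possible

Factorization: 90653182 = 2 × 37 × 107^3
By Fermat: n is sum of two squares iff every prime p ≡ 3 (mod 4) appears to even power.
Prime(s) ≡ 3 (mod 4) with odd exponent: [(107, 3)]
Therefore 90653182 cannot be expressed as a² + b².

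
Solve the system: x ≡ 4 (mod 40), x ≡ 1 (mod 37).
1444

Using Chinese Remainder Theorem:
M = 40 × 37 = 1480
M1 = 37, M2 = 40
y1 = 37^(-1) mod 40 = 13
y2 = 40^(-1) mod 37 = 25
x = (4×37×13 + 1×40×25) mod 1480 = 1444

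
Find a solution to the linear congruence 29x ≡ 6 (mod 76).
x ≡ 50 (mod 76)

gcd(29, 76) = 1, which divides 6, so solutions exist.
Find 29^(-1) mod 76 by the extended Euclidean algorithm:
76 = 2 × 29 + 18  ⟹  18 = (1)·76 + (-2)·29
29 = 1 × 18 + 11  ⟹  11 = (-1)·76 + (3)·29
18 = 1 × 11 + 7  ⟹  7 = (2)·76 + (-5)·29
11 = 1 × 7 + 4  ⟹  4 = (-3)·76 + (8)·29
7 = 1 × 4 + 3  ⟹  3 = (5)·76 + (-13)·29
4 = 1 × 3 + 1  ⟹  1 = (-8)·76 + (21)·29
So (21)·29 ≡ 1 (mod 76), i.e. 29^(-1) ≡ 21 (mod 76).
x ≡ 21 × 6 = 126 ≡ 50 (mod 76).
Check: 29 × 50 = 1450 ≡ 6 (mod 76).
Unique solution: x ≡ 50 (mod 76)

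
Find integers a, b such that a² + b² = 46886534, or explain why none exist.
Not possible

Factorization: 46886534 = 2 × 41 × 83^3
By Fermat: n is sum of two squares iff every prime p ≡ 3 (mod 4) appears to even power.
Prime(s) ≡ 3 (mod 4) with odd exponent: [(83, 3)]
Therefore 46886534 cannot be expressed as a² + b².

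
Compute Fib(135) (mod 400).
290

Matrix identity: Q^n = [[F_(n+1), F_n], [F_n, F_(n-1)]] with Q = [[1,1],[1,0]].
n = 135 = 10000111₂. Square-and-multiply, entries mod 400:
Q^1 = [[1,1],[1,0]]
Q^2 = (Q^1)² = [[2,1],[1,1]]
Q^4 = (Q^2)² = [[5,3],[3,2]]
Q^8 = (Q^4)² = [[34,21],[21,13]]
Q^16 = (Q^8)² = [[397,187],[187,210]]
Q^33 = (Q^16)²·Q = [[87,178],[178,309]]
Q^67 = (Q^33)²·Q = [[141,53],[53,88]]
Q^135 = (Q^67)²·Q = [[27,290],[290,137]]
F_135 mod 400 = Q^135[0][1] = 290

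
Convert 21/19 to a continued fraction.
[1; 9, 2]

Euclidean algorithm steps:
21 = 1 × 19 + 2
19 = 9 × 2 + 1
2 = 2 × 1 + 0
Continued fraction: [1; 9, 2]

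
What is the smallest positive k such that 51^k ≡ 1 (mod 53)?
52

53 is prime, so ord(51) divides φ(53) = 52.
Divisors of 52: 1, 2, 4, 13, 26, 52.
Repeated squaring: 51^1 ≡ 51, 51^2 ≡ 4, 51^4 ≡ 16, 51^8 ≡ 44, 51^16 ≡ 28, 51^32 ≡ 42 (mod 53).
Test 51^d mod 53 for each divisor d in increasing order:
51^1 ≡ 51
51^2 ≡ 4
51^4 ≡ 16
51^13 = 51^8·51^4·51^1 ≡ 23
51^26 = 51^16·51^8·51^2 ≡ 52
51^52 = 51^32·51^16·51^4 ≡ 1  ← first divisor giving 1
The order is 52.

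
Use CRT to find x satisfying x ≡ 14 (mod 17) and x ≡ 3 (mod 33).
201

Using Chinese Remainder Theorem:
M = 17 × 33 = 561
M1 = 33, M2 = 17
y1 = 33^(-1) mod 17 = 16
y2 = 17^(-1) mod 33 = 2
x = (14×33×16 + 3×17×2) mod 561 = 201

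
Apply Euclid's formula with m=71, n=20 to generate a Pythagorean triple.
(4641, 2840, 5441)

Euclid's formula: a = m² - n², b = 2mn, c = m² + n²
m = 71, n = 20
a = 71² - 20² = 5041 - 400 = 4641
b = 2 × 71 × 20 = 2840
c = 71² + 20² = 5041 + 400 = 5441
Verification: 4641² + 2840² = 21538881 + 8065600 = 29604481 = 5441² ✓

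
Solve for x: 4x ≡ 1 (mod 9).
7

gcd(4, 9) = 1, so the inverse exists.
Extended Euclidean algorithm on (9, 4):
9 = 2 × 4 + 1  ⟹  1 = (1)·9 + (-2)·4
So (-2)·4 ≡ 1 (mod 9), i.e. 4^(-1) ≡ -2 ≡ 7 (mod 9).
Check: 4 × 7 = 28 ≡ 1 (mod 9)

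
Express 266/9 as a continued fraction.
[29; 1, 1, 4]

Euclidean algorithm steps:
266 = 29 × 9 + 5
9 = 1 × 5 + 4
5 = 1 × 4 + 1
4 = 4 × 1 + 0
Continued fraction: [29; 1, 1, 4]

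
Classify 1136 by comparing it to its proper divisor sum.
deficient

Proper divisors of 1136: sum = 1 + 2 + 4 + 8 + 16 + 71 + 142 + 284 + 568 = 1096
Since 1096 < 1136, 1136 is deficient.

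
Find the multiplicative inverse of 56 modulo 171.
113

gcd(56, 171) = 1, so the inverse exists.
Extended Euclidean algorithm on (171, 56):
171 = 3 × 56 + 3  ⟹  3 = (1)·171 + (-3)·56
56 = 18 × 3 + 2  ⟹  2 = (-18)·171 + (55)·56
3 = 1 × 2 + 1  ⟹  1 = (19)·171 + (-58)·56
So (-58)·56 ≡ 1 (mod 171), i.e. 56^(-1) ≡ -58 ≡ 113 (mod 171).
Check: 56 × 113 = 6328 ≡ 1 (mod 171)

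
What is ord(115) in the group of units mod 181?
180

181 is prime, so ord(115) divides φ(181) = 180.
Divisors of 180: 1, 2, 3, 4, 5, 6, 9, 10, 12, 15, 18, 20, 30, 36, 45, 60, 90, 180.
Repeated squaring: 115^1 ≡ 115, 115^2 ≡ 12, 115^4 ≡ 144, 115^8 ≡ 102, 115^16 ≡ 87, 115^32 ≡ 148, 115^64 ≡ 3, 115^128 ≡ 9 (mod 181).
Test 115^d mod 181 for each divisor d in increasing order:
115^1 ≡ 115
115^2 ≡ 12
115^3 = 115^2·115^1 ≡ 113
115^4 ≡ 144
115^5 = 115^4·115^1 ≡ 89
115^6 = 115^4·115^2 ≡ 99
115^9 = 115^8·115^1 ≡ 146
115^10 = 115^8·115^2 ≡ 138
115^12 = 115^8·115^4 ≡ 27
115^15 = 115^8·115^4·115^2·115^1 ≡ 155
115^18 = 115^16·115^2 ≡ 139
115^20 = 115^16·115^4 ≡ 39
115^30 = 115^16·115^8·115^4·115^2 ≡ 133
115^36 = 115^32·115^4 ≡ 135
115^45 = 115^32·115^8·115^4·115^1 ≡ 162
115^60 = 115^32·115^16·115^8·115^4 ≡ 132
115^90 = 115^64·115^16·115^8·115^2 ≡ 180
115^180 = 115^128·115^32·115^16·115^4 ≡ 1  ← first divisor giving 1
The order is 180.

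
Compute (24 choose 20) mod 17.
1

Using Lucas' theorem:
Write n=24 and k=20 in base 17:
n in base 17: [1, 7]
k in base 17: [1, 3]
C(24,20) mod 17 = ∏ C(n_i, k_i) mod 17
Digit binomials (mod 17): C(1,1) = 1; C(7,3) = 35 ≡ 1
Product: 1 × 1 = 1 ≡ 1 (mod 17)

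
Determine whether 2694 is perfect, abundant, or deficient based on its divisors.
abundant

Proper divisors of 2694: sum = 1 + 2 + 3 + 6 + 449 + 898 + 1347 = 2706
Since 2706 > 2694, 2694 is abundant.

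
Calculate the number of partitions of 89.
49995925

p(n) counts ways to write n as a sum of positive integers (order ignored).
Euler's pentagonal recurrence: p(k) = p(k-1) + p(k-2) - p(k-5) - p(k-7) + p(k-12) + p(k-15) - ... (offsets j(3j∓1)/2, signs ++--, p(0)=1, p(<0)=0).
DP table for k = 0..88: p(0)=1, p(1)=1, p(2)=2, p(3)=3, p(4)=5, p(5)=7, p(6)=11, p(7)=15, p(8)=22, p(9)=30, p(10)=42, p(11)=56, p(12)=77, p(13)=101, p(14)=135, p(15)=176, p(16)=231, p(17)=297, p(18)=385, p(19)=490, p(20)=627, p(21)=792, p(22)=1002, p(23)=1255, p(24)=1575, p(25)=1958, p(26)=2436, p(27)=3010, p(28)=3718, p(29)=4565, p(30)=5604, p(31)=6842, p(32)=8349, p(33)=10143, p(34)=12310, p(35)=14883, p(36)=17977, p(37)=21637, p(38)=26015, p(39)=31185, p(40)=37338, p(41)=44583, p(42)=53174, p(43)=63261, p(44)=75175, p(45)=89134, p(46)=105558, p(47)=124754, p(48)=147273, p(49)=173525, p(50)=204226, p(51)=239943, p(52)=281589, p(53)=329931, p(54)=386155, p(55)=451276, p(56)=526823, p(57)=614154, p(58)=715220, p(59)=831820, p(60)=966467, p(61)=1121505, p(62)=1300156, p(63)=1505499, p(64)=1741630, p(65)=2012558, p(66)=2323520, p(67)=2679689, p(68)=3087735, p(69)=3554345, p(70)=4087968, p(71)=4697205, p(72)=5392783, p(73)=6185689, p(74)=7089500, p(75)=8118264, p(76)=9289091, p(77)=10619863, p(78)=12132164, p(79)=13848650, p(80)=15796476, p(81)=18004327, p(82)=20506255, p(83)=23338469, p(84)=26543660, p(85)=30167357, p(86)=34262962, p(87)=38887673, p(88)=44108109.
Final step: p(89) = p(88) + p(87) - p(84) - p(82) + p(77) + p(74) - p(67) - p(63) + p(54) + p(49) - p(38) - p(32) + p(19) + p(12)
= 44108109 + 38887673 - 26543660 - 20506255 + 10619863 + 7089500 - 2679689 - 1505499 + 386155 + 173525 - 26015 - 8349 + 490 + 77
= 49995925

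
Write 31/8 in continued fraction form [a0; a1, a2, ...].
[3; 1, 7]

Euclidean algorithm steps:
31 = 3 × 8 + 7
8 = 1 × 7 + 1
7 = 7 × 1 + 0
Continued fraction: [3; 1, 7]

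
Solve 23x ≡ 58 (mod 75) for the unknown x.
x ≡ 71 (mod 75)

gcd(23, 75) = 1, which divides 58, so solutions exist.
Find 23^(-1) mod 75 by the extended Euclidean algorithm:
75 = 3 × 23 + 6  ⟹  6 = (1)·75 + (-3)·23
23 = 3 × 6 + 5  ⟹  5 = (-3)·75 + (10)·23
6 = 1 × 5 + 1  ⟹  1 = (4)·75 + (-13)·23
So (-13)·23 ≡ 1 (mod 75), i.e. 23^(-1) ≡ -13 ≡ 62 (mod 75).
x ≡ 62 × 58 = 3596 ≡ 71 (mod 75).
Check: 23 × 71 = 1633 ≡ 58 (mod 75).
Unique solution: x ≡ 71 (mod 75)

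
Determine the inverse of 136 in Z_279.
199

gcd(136, 279) = 1, so the inverse exists.
Extended Euclidean algorithm on (279, 136):
279 = 2 × 136 + 7  ⟹  7 = (1)·279 + (-2)·136
136 = 19 × 7 + 3  ⟹  3 = (-19)·279 + (39)·136
7 = 2 × 3 + 1  ⟹  1 = (39)·279 + (-80)·136
So (-80)·136 ≡ 1 (mod 279), i.e. 136^(-1) ≡ -80 ≡ 199 (mod 279).
Check: 136 × 199 = 27064 ≡ 1 (mod 279)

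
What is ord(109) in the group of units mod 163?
162

163 is prime, so ord(109) divides φ(163) = 162.
Divisors of 162: 1, 2, 3, 6, 9, 18, 27, 54, 81, 162.
Repeated squaring: 109^1 ≡ 109, 109^2 ≡ 145, 109^4 ≡ 161, 109^8 ≡ 4, 109^16 ≡ 16, 109^32 ≡ 93, 109^64 ≡ 10, 109^128 ≡ 100 (mod 163).
Test 109^d mod 163 for each divisor d in increasing order:
109^1 ≡ 109
109^2 ≡ 145
109^3 = 109^2·109^1 ≡ 157
109^6 = 109^4·109^2 ≡ 36
109^9 = 109^8·109^1 ≡ 110
109^18 = 109^16·109^2 ≡ 38
109^27 = 109^16·109^8·109^2·109^1 ≡ 105
109^54 = 109^32·109^16·109^4·109^2 ≡ 104
109^81 = 109^64·109^16·109^1 ≡ 162
109^162 = 109^128·109^32·109^2 ≡ 1  ← first divisor giving 1
The order is 162.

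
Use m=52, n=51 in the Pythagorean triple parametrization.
(103, 5304, 5305)

Euclid's formula: a = m² - n², b = 2mn, c = m² + n²
m = 52, n = 51
a = 52² - 51² = 2704 - 2601 = 103
b = 2 × 52 × 51 = 5304
c = 52² + 51² = 2704 + 2601 = 5305
Verification: 103² + 5304² = 10609 + 28132416 = 28143025 = 5305² ✓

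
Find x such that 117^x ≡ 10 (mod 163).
34

Baby-step giant-step with step n = ⌈√163⌉ = 13.
Baby steps 117^j mod 163 (j:value) for j=0..12: 0:1, 1:117, 2:160, 3:138, 4:9, 5:75, 6:136, 7:101, 8:81, 9:23, 10:83, 11:94, 12:77.
Giant-step multiplier: 117^(-13) ≡ 117^(162-13) = 117^149 ≡ 63 (mod 163).
Giant steps γ_i = 10·63^i mod 163: γ_0=10, γ_1=141, γ_2=81 (in table at j=8).
x = i·n + j = 2·13 + 8 = 34.
Check: 117^34 ≡ 10 (mod 163).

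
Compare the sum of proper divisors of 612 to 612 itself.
abundant

Proper divisors of 612: sum = 1 + 2 + 3 + 4 + 6 + 9 + 12 + 17 + ... + 102 + 153 + 204 + 306 (17 divisors) = 1026
Since 1026 > 612, 612 is abundant.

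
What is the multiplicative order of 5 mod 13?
4

13 is prime, so ord(5) divides φ(13) = 12.
Divisors of 12: 1, 2, 3, 4, 6, 12.
Repeated squaring: 5^1 ≡ 5, 5^2 ≡ 12, 5^4 ≡ 1, 5^8 ≡ 1 (mod 13).
Test 5^d mod 13 for each divisor d in increasing order:
5^1 ≡ 5
5^2 ≡ 12
5^3 = 5^2·5^1 ≡ 8
5^4 ≡ 1  ← first divisor giving 1
The order is 4.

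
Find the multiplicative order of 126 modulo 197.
196

197 is prime, so ord(126) divides φ(197) = 196.
Divisors of 196: 1, 2, 4, 7, 14, 28, 49, 98, 196.
Repeated squaring: 126^1 ≡ 126, 126^2 ≡ 116, 126^4 ≡ 60, 126^8 ≡ 54, 126^16 ≡ 158, 126^32 ≡ 142, 126^64 ≡ 70, 126^128 ≡ 172 (mod 197).
Test 126^d mod 197 for each divisor d in increasing order:
126^1 ≡ 126
126^2 ≡ 116
126^4 ≡ 60
126^7 = 126^4·126^2·126^1 ≡ 113
126^14 = 126^8·126^4·126^2 ≡ 161
126^28 = 126^16·126^8·126^4 ≡ 114
126^49 = 126^32·126^16·126^1 ≡ 183
126^98 = 126^64·126^32·126^2 ≡ 196
126^196 = 126^128·126^64·126^4 ≡ 1  ← first divisor giving 1
The order is 196.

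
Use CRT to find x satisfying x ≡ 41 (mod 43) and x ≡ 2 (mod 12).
170

Using Chinese Remainder Theorem:
M = 43 × 12 = 516
M1 = 12, M2 = 43
y1 = 12^(-1) mod 43 = 18
y2 = 43^(-1) mod 12 = 7
x = (41×12×18 + 2×43×7) mod 516 = 170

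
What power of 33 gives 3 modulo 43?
19

Baby-step giant-step with step n = ⌈√43⌉ = 7.
Baby steps 33^j mod 43 (j:value) for j=0..6: 0:1, 1:33, 2:14, 3:32, 4:24, 5:18, 6:35.
Giant-step multiplier: 33^(-7) ≡ 33^(42-7) = 33^35 ≡ 7 (mod 43).
Giant steps γ_i = 3·7^i mod 43: γ_0=3, γ_1=21, γ_2=18 (in table at j=5).
x = i·n + j = 2·7 + 5 = 19.
Check: 33^19 ≡ 3 (mod 43).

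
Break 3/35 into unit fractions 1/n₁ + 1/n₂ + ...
1/12 + 1/420

Greedy algorithm:
3/35: ceiling(35/3) = 12, use 1/12
1/420: ceiling(420/1) = 420, use 1/420
Result: 3/35 = 1/12 + 1/420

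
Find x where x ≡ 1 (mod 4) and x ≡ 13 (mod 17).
13

Using Chinese Remainder Theorem:
M = 4 × 17 = 68
M1 = 17, M2 = 4
y1 = 17^(-1) mod 4 = 1
y2 = 4^(-1) mod 17 = 13
x = (1×17×1 + 13×4×13) mod 68 = 13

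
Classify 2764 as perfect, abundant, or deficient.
deficient

Proper divisors of 2764: sum = 1 + 2 + 4 + 691 + 1382 = 2080
Since 2080 < 2764, 2764 is deficient.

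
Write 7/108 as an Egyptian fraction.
1/16 + 1/432

Greedy algorithm:
7/108: ceiling(108/7) = 16, use 1/16
1/432: ceiling(432/1) = 432, use 1/432
Result: 7/108 = 1/16 + 1/432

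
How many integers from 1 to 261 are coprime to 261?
168

261 = 3^2 × 29
φ(n) = n × ∏(1 - 1/p) for each prime p dividing n
φ(261) = 261 × (1 - 1/3) × (1 - 1/29) = 168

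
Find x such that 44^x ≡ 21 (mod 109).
52

Baby-step giant-step with step n = ⌈√109⌉ = 11.
Baby steps 44^j mod 109 (j:value) for j=0..10: 0:1, 1:44, 2:83, 3:55, 4:22, 5:96, 6:82, 7:11, 8:48, 9:41, 10:60.
Giant-step multiplier: 44^(-11) ≡ 44^(108-11) = 44^97 ≡ 50 (mod 109).
Giant steps γ_i = 21·50^i mod 109: γ_0=21, γ_1=69, γ_2=71, γ_3=62, γ_4=48 (in table at j=8).
x = i·n + j = 4·11 + 8 = 52.
Check: 44^52 ≡ 21 (mod 109).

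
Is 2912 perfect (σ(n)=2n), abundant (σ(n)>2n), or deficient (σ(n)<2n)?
abundant

Proper divisors of 2912: sum = 1 + 2 + 4 + 7 + 8 + 13 + 14 + 16 + ... + 364 + 416 + 728 + 1456 (23 divisors) = 4144
Since 4144 > 2912, 2912 is abundant.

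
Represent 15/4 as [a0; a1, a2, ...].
[3; 1, 3]

Euclidean algorithm steps:
15 = 3 × 4 + 3
4 = 1 × 3 + 1
3 = 3 × 1 + 0
Continued fraction: [3; 1, 3]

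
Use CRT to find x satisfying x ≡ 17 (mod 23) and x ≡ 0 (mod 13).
247

Using Chinese Remainder Theorem:
M = 23 × 13 = 299
M1 = 13, M2 = 23
y1 = 13^(-1) mod 23 = 16
y2 = 23^(-1) mod 13 = 4
x = (17×13×16 + 0×23×4) mod 299 = 247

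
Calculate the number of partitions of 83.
23338469

p(n) counts ways to write n as a sum of positive integers (order ignored).
Euler's pentagonal recurrence: p(k) = p(k-1) + p(k-2) - p(k-5) - p(k-7) + p(k-12) + p(k-15) - ... (offsets j(3j∓1)/2, signs ++--, p(0)=1, p(<0)=0).
DP table for k = 0..82: p(0)=1, p(1)=1, p(2)=2, p(3)=3, p(4)=5, p(5)=7, p(6)=11, p(7)=15, p(8)=22, p(9)=30, p(10)=42, p(11)=56, p(12)=77, p(13)=101, p(14)=135, p(15)=176, p(16)=231, p(17)=297, p(18)=385, p(19)=490, p(20)=627, p(21)=792, p(22)=1002, p(23)=1255, p(24)=1575, p(25)=1958, p(26)=2436, p(27)=3010, p(28)=3718, p(29)=4565, p(30)=5604, p(31)=6842, p(32)=8349, p(33)=10143, p(34)=12310, p(35)=14883, p(36)=17977, p(37)=21637, p(38)=26015, p(39)=31185, p(40)=37338, p(41)=44583, p(42)=53174, p(43)=63261, p(44)=75175, p(45)=89134, p(46)=105558, p(47)=124754, p(48)=147273, p(49)=173525, p(50)=204226, p(51)=239943, p(52)=281589, p(53)=329931, p(54)=386155, p(55)=451276, p(56)=526823, p(57)=614154, p(58)=715220, p(59)=831820, p(60)=966467, p(61)=1121505, p(62)=1300156, p(63)=1505499, p(64)=1741630, p(65)=2012558, p(66)=2323520, p(67)=2679689, p(68)=3087735, p(69)=3554345, p(70)=4087968, p(71)=4697205, p(72)=5392783, p(73)=6185689, p(74)=7089500, p(75)=8118264, p(76)=9289091, p(77)=10619863, p(78)=12132164, p(79)=13848650, p(80)=15796476, p(81)=18004327, p(82)=20506255.
Final step: p(83) = p(82) + p(81) - p(78) - p(76) + p(71) + p(68) - p(61) - p(57) + p(48) + p(43) - p(32) - p(26) + p(13) + p(6)
= 20506255 + 18004327 - 12132164 - 9289091 + 4697205 + 3087735 - 1121505 - 614154 + 147273 + 63261 - 8349 - 2436 + 101 + 11
= 23338469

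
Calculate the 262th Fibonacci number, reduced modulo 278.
179

Matrix identity: Q^n = [[F_(n+1), F_n], [F_n, F_(n-1)]] with Q = [[1,1],[1,0]].
n = 262 = 100000110₂. Square-and-multiply, entries mod 278:
Q^1 = [[1,1],[1,0]]
Q^2 = (Q^1)² = [[2,1],[1,1]]
Q^4 = (Q^2)² = [[5,3],[3,2]]
Q^8 = (Q^4)² = [[34,21],[21,13]]
Q^16 = (Q^8)² = [[207,153],[153,54]]
Q^32 = (Q^16)² = [[94,179],[179,193]]
Q^65 = (Q^32)²·Q = [[232,11],[11,221]]
Q^131 = (Q^65)²·Q = [[270,13],[13,257]]
Q^262 = (Q^131)² = [[233,179],[179,54]]
F_262 mod 278 = Q^262[0][1] = 179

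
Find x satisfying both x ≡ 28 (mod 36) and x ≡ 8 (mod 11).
316

Using Chinese Remainder Theorem:
M = 36 × 11 = 396
M1 = 11, M2 = 36
y1 = 11^(-1) mod 36 = 23
y2 = 36^(-1) mod 11 = 4
x = (28×11×23 + 8×36×4) mod 396 = 316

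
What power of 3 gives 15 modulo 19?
5

Baby-step giant-step with step n = ⌈√19⌉ = 5.
Baby steps 3^j mod 19 (j:value) for j=0..4: 0:1, 1:3, 2:9, 3:8, 4:5.
Giant-step multiplier: 3^(-5) ≡ 3^(18-5) = 3^13 ≡ 14 (mod 19).
Giant steps γ_i = 15·14^i mod 19: γ_0=15, γ_1=1 (in table at j=0).
x = i·n + j = 1·5 + 0 = 5.
Check: 3^5 ≡ 15 (mod 19).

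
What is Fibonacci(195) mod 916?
726

Matrix identity: Q^n = [[F_(n+1), F_n], [F_n, F_(n-1)]] with Q = [[1,1],[1,0]].
n = 195 = 11000011₂. Square-and-multiply, entries mod 916:
Q^1 = [[1,1],[1,0]]
Q^3 = (Q^1)²·Q = [[3,2],[2,1]]
Q^6 = (Q^3)² = [[13,8],[8,5]]
Q^12 = (Q^6)² = [[233,144],[144,89]]
Q^24 = (Q^12)² = [[829,568],[568,261]]
Q^48 = (Q^24)² = [[433,820],[820,529]]
Q^97 = (Q^48)²·Q = [[845,681],[681,164]]
Q^195 = (Q^97)²·Q = [[855,726],[726,129]]
F_195 mod 916 = Q^195[0][1] = 726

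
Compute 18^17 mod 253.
215

Repeated squaring. Binary of 17 = 10001.
18^1 ≡ 18 (mod 253); 18^2 ≡ 71 (mod 253); 18^4 ≡ 234 (mod 253); 18^8 ≡ 108 (mod 253); 18^16 ≡ 26 (mod 253)
18^17 = 18^1 × 18^16 ≡ 215 (mod 253)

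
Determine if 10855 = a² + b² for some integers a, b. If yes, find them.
Not possible

Factorization: 10855 = 5 × 13 × 167
By Fermat: n is sum of two squares iff every prime p ≡ 3 (mod 4) appears to even power.
Prime(s) ≡ 3 (mod 4) with odd exponent: [(167, 1)]
Therefore 10855 cannot be expressed as a² + b².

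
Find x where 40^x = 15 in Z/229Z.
186

Baby-step giant-step with step n = ⌈√229⌉ = 16.
Baby steps 40^j mod 229 (j:value) for j=0..15: 0:1, 1:40, 2:226, 3:109, 4:9, 5:131, 6:202, 7:65, 8:81, 9:34, 10:215, 11:127, 12:42, 13:77, 14:103, 15:227.
Giant-step multiplier: 40^(-16) ≡ 40^(228-16) = 40^212 ≡ 83 (mod 229).
Giant steps γ_i = 15·83^i mod 229: γ_0=15, γ_1=100, γ_2=56, γ_3=68, γ_4=148, γ_5=147, γ_6=64, γ_7=45, γ_8=71, γ_9=168, γ_10=204, γ_11=215 (in table at j=10).
x = i·n + j = 11·16 + 10 = 186.
Check: 40^186 ≡ 15 (mod 229).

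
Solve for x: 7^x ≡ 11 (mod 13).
5

Baby-step giant-step with step n = ⌈√13⌉ = 4.
Baby steps 7^j mod 13 (j:value) for j=0..3: 0:1, 1:7, 2:10, 3:5.
Giant-step multiplier: 7^(-4) ≡ 7^(12-4) = 7^8 ≡ 3 (mod 13).
Giant steps γ_i = 11·3^i mod 13: γ_0=11, γ_1=7 (in table at j=1).
x = i·n + j = 1·4 + 1 = 5.
Check: 7^5 ≡ 11 (mod 13).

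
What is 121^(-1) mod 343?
326

gcd(121, 343) = 1, so the inverse exists.
Extended Euclidean algorithm on (343, 121):
343 = 2 × 121 + 101  ⟹  101 = (1)·343 + (-2)·121
121 = 1 × 101 + 20  ⟹  20 = (-1)·343 + (3)·121
101 = 5 × 20 + 1  ⟹  1 = (6)·343 + (-17)·121
So (-17)·121 ≡ 1 (mod 343), i.e. 121^(-1) ≡ -17 ≡ 326 (mod 343).
Check: 121 × 326 = 39446 ≡ 1 (mod 343)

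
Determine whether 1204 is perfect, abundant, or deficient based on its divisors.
abundant

Proper divisors of 1204: sum = 1 + 2 + 4 + 7 + 14 + 28 + 43 + 86 + 172 + 301 + 602 = 1260
Since 1260 > 1204, 1204 is abundant.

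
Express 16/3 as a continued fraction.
[5; 3]

Euclidean algorithm steps:
16 = 5 × 3 + 1
3 = 3 × 1 + 0
Continued fraction: [5; 3]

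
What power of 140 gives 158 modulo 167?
139

Baby-step giant-step with step n = ⌈√167⌉ = 13.
Baby steps 140^j mod 167 (j:value) for j=0..12: 0:1, 1:140, 2:61, 3:23, 4:47, 5:67, 6:28, 7:79, 8:38, 9:143, 10:147, 11:39, 12:116.
Giant-step multiplier: 140^(-13) ≡ 140^(166-13) = 140^153 ≡ 110 (mod 167).
Giant steps γ_i = 158·110^i mod 167: γ_0=158, γ_1=12, γ_2=151, γ_3=77, γ_4=120, γ_5=7, γ_6=102, γ_7=31, γ_8=70, γ_9=18, γ_10=143 (in table at j=9).
x = i·n + j = 10·13 + 9 = 139.
Check: 140^139 ≡ 158 (mod 167).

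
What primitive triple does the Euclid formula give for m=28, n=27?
(55, 1512, 1513)

Euclid's formula: a = m² - n², b = 2mn, c = m² + n²
m = 28, n = 27
a = 28² - 27² = 784 - 729 = 55
b = 2 × 28 × 27 = 1512
c = 28² + 27² = 784 + 729 = 1513
Verification: 55² + 1512² = 3025 + 2286144 = 2289169 = 1513² ✓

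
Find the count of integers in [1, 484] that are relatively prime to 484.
220

484 = 2^2 × 11^2
φ(n) = n × ∏(1 - 1/p) for each prime p dividing n
φ(484) = 484 × (1 - 1/2) × (1 - 1/11) = 220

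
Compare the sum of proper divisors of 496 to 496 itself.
perfect

Proper divisors of 496: sum = 1 + 2 + 4 + 8 + 16 + 31 + 62 + 124 + 248 = 496
Since 496 = 496, 496 is perfect.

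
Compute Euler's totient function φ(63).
36

63 = 3^2 × 7
φ(n) = n × ∏(1 - 1/p) for each prime p dividing n
φ(63) = 63 × (1 - 1/3) × (1 - 1/7) = 36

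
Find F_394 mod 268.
159

Matrix identity: Q^n = [[F_(n+1), F_n], [F_n, F_(n-1)]] with Q = [[1,1],[1,0]].
n = 394 = 110001010₂. Square-and-multiply, entries mod 268:
Q^1 = [[1,1],[1,0]]
Q^3 = (Q^1)²·Q = [[3,2],[2,1]]
Q^6 = (Q^3)² = [[13,8],[8,5]]
Q^12 = (Q^6)² = [[233,144],[144,89]]
Q^24 = (Q^12)² = [[253,4],[4,249]]
Q^49 = (Q^24)²·Q = [[105,241],[241,132]]
Q^98 = (Q^49)² = [[230,33],[33,197]]
Q^197 = (Q^98)²·Q = [[8,121],[121,155]]
Q^394 = (Q^197)² = [[233,159],[159,74]]
F_394 mod 268 = Q^394[0][1] = 159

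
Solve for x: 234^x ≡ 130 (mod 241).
15

Baby-step giant-step with step n = ⌈√241⌉ = 16.
Baby steps 234^j mod 241 (j:value) for j=0..15: 0:1, 1:234, 2:49, 3:139, 4:232, 5:63, 6:41, 7:195, 8:81, 9:156, 10:113, 11:173, 12:235, 13:42, 14:188, 15:130.
h = 130 is already in the table at j=15, so x = 15.
Check: 234^15 ≡ 130 (mod 241).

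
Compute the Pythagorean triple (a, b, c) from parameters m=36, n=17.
(1007, 1224, 1585)

Euclid's formula: a = m² - n², b = 2mn, c = m² + n²
m = 36, n = 17
a = 36² - 17² = 1296 - 289 = 1007
b = 2 × 36 × 17 = 1224
c = 36² + 17² = 1296 + 289 = 1585
Verification: 1007² + 1224² = 1014049 + 1498176 = 2512225 = 1585² ✓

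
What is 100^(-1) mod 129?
40

gcd(100, 129) = 1, so the inverse exists.
Extended Euclidean algorithm on (129, 100):
129 = 1 × 100 + 29  ⟹  29 = (1)·129 + (-1)·100
100 = 3 × 29 + 13  ⟹  13 = (-3)·129 + (4)·100
29 = 2 × 13 + 3  ⟹  3 = (7)·129 + (-9)·100
13 = 4 × 3 + 1  ⟹  1 = (-31)·129 + (40)·100
So (40)·100 ≡ 1 (mod 129), i.e. 100^(-1) ≡ 40 (mod 129).
Check: 100 × 40 = 4000 ≡ 1 (mod 129)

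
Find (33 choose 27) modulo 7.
0

Using Lucas' theorem:
Write n=33 and k=27 in base 7:
n in base 7: [4, 5]
k in base 7: [3, 6]
C(33,27) mod 7 = ∏ C(n_i, k_i) mod 7
Digit binomials (mod 7): C(4,3) = 4; C(5,6) = 0 (k_i > n_i)
Product: 4 × 0 = 0 ≡ 0 (mod 7)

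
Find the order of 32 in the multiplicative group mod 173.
172

173 is prime, so ord(32) divides φ(173) = 172.
Divisors of 172: 1, 2, 4, 43, 86, 172.
Repeated squaring: 32^1 ≡ 32, 32^2 ≡ 159, 32^4 ≡ 23, 32^8 ≡ 10, 32^16 ≡ 100, 32^32 ≡ 139, 32^64 ≡ 118, 32^128 ≡ 84 (mod 173).
Test 32^d mod 173 for each divisor d in increasing order:
32^1 ≡ 32
32^2 ≡ 159
32^4 ≡ 23
32^43 = 32^32·32^8·32^2·32^1 ≡ 80
32^86 = 32^64·32^16·32^4·32^2 ≡ 172
32^172 = 32^128·32^32·32^8·32^4 ≡ 1  ← first divisor giving 1
The order is 172.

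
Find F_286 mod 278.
55

Matrix identity: Q^n = [[F_(n+1), F_n], [F_n, F_(n-1)]] with Q = [[1,1],[1,0]].
n = 286 = 100011110₂. Square-and-multiply, entries mod 278:
Q^1 = [[1,1],[1,0]]
Q^2 = (Q^1)² = [[2,1],[1,1]]
Q^4 = (Q^2)² = [[5,3],[3,2]]
Q^8 = (Q^4)² = [[34,21],[21,13]]
Q^17 = (Q^8)²·Q = [[82,207],[207,153]]
Q^35 = (Q^17)²·Q = [[84,89],[89,273]]
Q^71 = (Q^35)²·Q = [[46,243],[243,81]]
Q^143 = (Q^71)²·Q = [[8,5],[5,3]]
Q^286 = (Q^143)² = [[89,55],[55,34]]
F_286 mod 278 = Q^286[0][1] = 55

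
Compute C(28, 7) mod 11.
0

Using Lucas' theorem:
Write n=28 and k=7 in base 11:
n in base 11: [2, 6]
k in base 11: [0, 7]
C(28,7) mod 11 = ∏ C(n_i, k_i) mod 11
Digit binomials (mod 11): C(2,0) = 1; C(6,7) = 0 (k_i > n_i)
Product: 1 × 0 = 0 ≡ 0 (mod 11)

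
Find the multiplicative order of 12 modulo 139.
138

139 is prime, so ord(12) divides φ(139) = 138.
Divisors of 138: 1, 2, 3, 6, 23, 46, 69, 138.
Repeated squaring: 12^1 ≡ 12, 12^2 ≡ 5, 12^4 ≡ 25, 12^8 ≡ 69, 12^16 ≡ 35, 12^32 ≡ 113, 12^64 ≡ 120, 12^128 ≡ 83 (mod 139).
Test 12^d mod 139 for each divisor d in increasing order:
12^1 ≡ 12
12^2 ≡ 5
12^3 = 12^2·12^1 ≡ 60
12^6 = 12^4·12^2 ≡ 125
12^23 = 12^16·12^4·12^2·12^1 ≡ 97
12^46 = 12^32·12^8·12^4·12^2 ≡ 96
12^69 = 12^64·12^4·12^1 ≡ 138
12^138 = 12^128·12^8·12^2 ≡ 1  ← first divisor giving 1
The order is 138.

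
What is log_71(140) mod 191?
53

Baby-step giant-step with step n = ⌈√191⌉ = 14.
Baby steps 71^j mod 191 (j:value) for j=0..13: 0:1, 1:71, 2:75, 3:168, 4:86, 5:185, 6:147, 7:123, 8:138, 9:57, 10:36, 11:73, 12:26, 13:127.
Giant-step multiplier: 71^(-14) ≡ 71^(190-14) = 71^176 ≡ 43 (mod 191).
Giant steps γ_i = 140·43^i mod 191: γ_0=140, γ_1=99, γ_2=55, γ_3=73 (in table at j=11).
x = i·n + j = 3·14 + 11 = 53.
Check: 71^53 ≡ 140 (mod 191).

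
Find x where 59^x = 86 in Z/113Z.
45

Baby-step giant-step with step n = ⌈√113⌉ = 11.
Baby steps 59^j mod 113 (j:value) for j=0..10: 0:1, 1:59, 2:91, 3:58, 4:32, 5:80, 6:87, 7:48, 8:7, 9:74, 10:72.
Giant-step multiplier: 59^(-11) ≡ 59^(112-11) = 59^101 ≡ 27 (mod 113).
Giant steps γ_i = 86·27^i mod 113: γ_0=86, γ_1=62, γ_2=92, γ_3=111, γ_4=59 (in table at j=1).
x = i·n + j = 4·11 + 1 = 45.
Check: 59^45 ≡ 86 (mod 113).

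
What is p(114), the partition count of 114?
952050665

p(n) counts ways to write n as a sum of positive integers (order ignored).
Euler's pentagonal recurrence: p(k) = p(k-1) + p(k-2) - p(k-5) - p(k-7) + p(k-12) + p(k-15) - ... (offsets j(3j∓1)/2, signs ++--, p(0)=1, p(<0)=0).
DP table for k = 0..113: p(0)=1, p(1)=1, p(2)=2, p(3)=3, p(4)=5, p(5)=7, p(6)=11, p(7)=15, p(8)=22, p(9)=30, p(10)=42, p(11)=56, p(12)=77, p(13)=101, p(14)=135, p(15)=176, p(16)=231, p(17)=297, p(18)=385, p(19)=490, p(20)=627, p(21)=792, p(22)=1002, p(23)=1255, p(24)=1575, p(25)=1958, p(26)=2436, p(27)=3010, p(28)=3718, p(29)=4565, p(30)=5604, p(31)=6842, p(32)=8349, p(33)=10143, p(34)=12310, p(35)=14883, p(36)=17977, p(37)=21637, p(38)=26015, p(39)=31185, p(40)=37338, p(41)=44583, p(42)=53174, p(43)=63261, p(44)=75175, p(45)=89134, p(46)=105558, p(47)=124754, p(48)=147273, p(49)=173525, p(50)=204226, p(51)=239943, p(52)=281589, p(53)=329931, p(54)=386155, p(55)=451276, p(56)=526823, p(57)=614154, p(58)=715220, p(59)=831820, p(60)=966467, p(61)=1121505, p(62)=1300156, p(63)=1505499, p(64)=1741630, p(65)=2012558, p(66)=2323520, p(67)=2679689, p(68)=3087735, p(69)=3554345, p(70)=4087968, p(71)=4697205, p(72)=5392783, p(73)=6185689, p(74)=7089500, p(75)=8118264, p(76)=9289091, p(77)=10619863, p(78)=12132164, p(79)=13848650, p(80)=15796476, p(81)=18004327, p(82)=20506255, p(83)=23338469, p(84)=26543660, p(85)=30167357, p(86)=34262962, p(87)=38887673, p(88)=44108109, p(89)=49995925, p(90)=56634173, p(91)=64112359, p(92)=72533807, p(93)=82010177, p(94)=92669720, p(95)=104651419, p(96)=118114304, p(97)=133230930, p(98)=150198136, p(99)=169229875, p(100)=190569292, p(101)=214481126, p(102)=241265379, p(103)=271248950, p(104)=304801365, p(105)=342325709, p(106)=384276336, p(107)=431149389, p(108)=483502844, p(109)=541946240, p(110)=607163746, p(111)=679903203, p(112)=761002156, p(113)=851376628.
Final step: p(114) = p(113) + p(112) - p(109) - p(107) + p(102) + p(99) - p(92) - p(88) + p(79) + p(74) - p(63) - p(57) + p(44) + p(37) - p(22) - p(14)
= 851376628 + 761002156 - 541946240 - 431149389 + 241265379 + 169229875 - 72533807 - 44108109 + 13848650 + 7089500 - 1505499 - 614154 + 75175 + 21637 - 1002 - 135
= 952050665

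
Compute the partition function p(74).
7089500

p(n) counts ways to write n as a sum of positive integers (order ignored).
Euler's pentagonal recurrence: p(k) = p(k-1) + p(k-2) - p(k-5) - p(k-7) + p(k-12) + p(k-15) - ... (offsets j(3j∓1)/2, signs ++--, p(0)=1, p(<0)=0).
DP table for k = 0..73: p(0)=1, p(1)=1, p(2)=2, p(3)=3, p(4)=5, p(5)=7, p(6)=11, p(7)=15, p(8)=22, p(9)=30, p(10)=42, p(11)=56, p(12)=77, p(13)=101, p(14)=135, p(15)=176, p(16)=231, p(17)=297, p(18)=385, p(19)=490, p(20)=627, p(21)=792, p(22)=1002, p(23)=1255, p(24)=1575, p(25)=1958, p(26)=2436, p(27)=3010, p(28)=3718, p(29)=4565, p(30)=5604, p(31)=6842, p(32)=8349, p(33)=10143, p(34)=12310, p(35)=14883, p(36)=17977, p(37)=21637, p(38)=26015, p(39)=31185, p(40)=37338, p(41)=44583, p(42)=53174, p(43)=63261, p(44)=75175, p(45)=89134, p(46)=105558, p(47)=124754, p(48)=147273, p(49)=173525, p(50)=204226, p(51)=239943, p(52)=281589, p(53)=329931, p(54)=386155, p(55)=451276, p(56)=526823, p(57)=614154, p(58)=715220, p(59)=831820, p(60)=966467, p(61)=1121505, p(62)=1300156, p(63)=1505499, p(64)=1741630, p(65)=2012558, p(66)=2323520, p(67)=2679689, p(68)=3087735, p(69)=3554345, p(70)=4087968, p(71)=4697205, p(72)=5392783, p(73)=6185689.
Final step: p(74) = p(73) + p(72) - p(69) - p(67) + p(62) + p(59) - p(52) - p(48) + p(39) + p(34) - p(23) - p(17) + p(4)
= 6185689 + 5392783 - 3554345 - 2679689 + 1300156 + 831820 - 281589 - 147273 + 31185 + 12310 - 1255 - 297 + 5
= 7089500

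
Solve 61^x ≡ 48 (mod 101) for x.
49

Baby-step giant-step with step n = ⌈√101⌉ = 11.
Baby steps 61^j mod 101 (j:value) for j=0..10: 0:1, 1:61, 2:85, 3:34, 4:54, 5:62, 6:45, 7:18, 8:88, 9:15, 10:6.
Giant-step multiplier: 61^(-11) ≡ 61^(100-11) = 61^89 ≡ 93 (mod 101).
Giant steps γ_i = 48·93^i mod 101: γ_0=48, γ_1=20, γ_2=42, γ_3=68, γ_4=62 (in table at j=5).
x = i·n + j = 4·11 + 5 = 49.
Check: 61^49 ≡ 48 (mod 101).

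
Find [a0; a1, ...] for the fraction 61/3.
[20; 3]

Euclidean algorithm steps:
61 = 20 × 3 + 1
3 = 3 × 1 + 0
Continued fraction: [20; 3]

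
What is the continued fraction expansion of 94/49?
[1; 1, 11, 4]

Euclidean algorithm steps:
94 = 1 × 49 + 45
49 = 1 × 45 + 4
45 = 11 × 4 + 1
4 = 4 × 1 + 0
Continued fraction: [1; 1, 11, 4]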